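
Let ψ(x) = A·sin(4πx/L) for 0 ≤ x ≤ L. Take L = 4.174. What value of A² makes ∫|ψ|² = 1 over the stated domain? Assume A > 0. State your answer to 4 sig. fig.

A^2 ≈ 0.4792

Require ∫ |ψ|² dx = 1 over the whole domain.
∫|ψ|² dx = A²·(L/2).
So A² = (L/2)^(−1).
With L = 4.174: A² = 0.47916 and A = 0.69221.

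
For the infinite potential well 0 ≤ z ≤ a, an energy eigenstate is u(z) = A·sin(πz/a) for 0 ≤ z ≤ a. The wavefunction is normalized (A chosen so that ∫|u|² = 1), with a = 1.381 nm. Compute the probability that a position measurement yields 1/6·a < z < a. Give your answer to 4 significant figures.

P = ∫_{1/6·a}^{a} |u(z)|² dz.
The normalization integral ∫|u|²dz over the whole domain equals a/2·A², and A² cancels in the ratio.
In terms of t = z/a (A² and the length scale cancel between numerator and denominator), P = [∫_{1/6}^{1} sin(π·t)^2 dt] / [∫_{0}^{1} sin(π·t)^2 dt].
With ∫ sin(π·t)^2 dt = t/2 - sin(2·π·t)/(4·π) + C, the region integral is √(3)/(8·π) + 5/12 and the full one is 1/2.
This works out to P = √(3)/(4·π) + 5/6.

P ≈ 0.9712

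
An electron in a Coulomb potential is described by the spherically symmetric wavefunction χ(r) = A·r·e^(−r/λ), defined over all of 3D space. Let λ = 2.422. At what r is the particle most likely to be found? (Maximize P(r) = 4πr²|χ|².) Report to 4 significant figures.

Set d/dr [P(r) = 4πr²|χ|²] = 0 and solve for r > 0.
Solving yields r = 2·λ.
With λ = 2.422, the most probable radial distance is 4.8440.

r ≈ 4.844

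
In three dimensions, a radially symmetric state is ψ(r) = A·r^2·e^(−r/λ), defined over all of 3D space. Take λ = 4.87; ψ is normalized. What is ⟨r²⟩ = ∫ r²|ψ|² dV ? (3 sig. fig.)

⟨r^2⟩ ≈ 332

By definition ⟨r²⟩ = ∫ r^2 |ψ(r)|² 4πr² dr.
Recall ∫₀^∞ r^m e^(−r/β) dr = m!·β^(m+1), evaluating both integrals, ⟨r²⟩ = 14·λ^2.
With λ = 4.87, ⟨r^2⟩ = 332.0.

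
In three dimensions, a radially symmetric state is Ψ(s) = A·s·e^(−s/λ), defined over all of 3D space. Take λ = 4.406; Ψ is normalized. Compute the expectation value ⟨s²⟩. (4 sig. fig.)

⟨s^2⟩ ≈ 145.6

⟨s²⟩ = ∫ s^2 |Ψ|² 4πs² ds over the full domain.
Using ∫₀^∞ sⁿ e^(−αs) ds = n!/αⁿ⁺¹, the ratio of the moment integral to the normalization integral gives ⟨s²⟩ = 15·λ^2/2.
With λ = 4.406, ⟨s^2⟩ = 145.60.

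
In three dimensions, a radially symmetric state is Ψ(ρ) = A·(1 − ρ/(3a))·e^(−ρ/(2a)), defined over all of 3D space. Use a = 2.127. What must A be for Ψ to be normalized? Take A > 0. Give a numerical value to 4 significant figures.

A ≈ 0.1114

We need A² ∫|f|² 4πρ² dρ = 1, taking the integral from 0 to ∞.
In 3D with spherical symmetry the volume element is 4πρ² dρ.
The integral (without the A² prefactor) comes out to 8·π·a^3/3.
So A² = (8·π·a^3/3)^(−1).
Plugging in a = 2.127 yields A = 0.11138.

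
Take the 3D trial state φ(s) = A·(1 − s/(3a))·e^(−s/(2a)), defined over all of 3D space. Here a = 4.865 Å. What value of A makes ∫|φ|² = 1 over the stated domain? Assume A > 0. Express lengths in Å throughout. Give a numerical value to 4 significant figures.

The normalization condition is ∫|φ|² 4πs² ds = 1 from 0 to ∞.
Using ∫₀^∞ sⁿ e^(−αs) ds = n!/αⁿ⁺¹, the integral (without the A² prefactor) comes out to 8·π·a^3/3.
So A² = (8·π·a^3/3)^(−1).
With a = 4.865: A² = 0.0010367 and A = 0.032197.

A ≈ 0.03220 Å^(-3/2)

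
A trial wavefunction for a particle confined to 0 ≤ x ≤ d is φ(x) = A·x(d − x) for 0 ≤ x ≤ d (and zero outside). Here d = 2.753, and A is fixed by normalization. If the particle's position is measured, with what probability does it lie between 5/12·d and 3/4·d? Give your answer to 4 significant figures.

P ≈ 0.5499

The probability is P = ∫ |φ|² dx over [5/12·d, 3/4·d].
With A² fixed by ∫|φ|² = 1, i.e. A² = (d^5/30)^(−1), substitute and integrate.
Substituting u = x/d, A² and the length scale cancel in the ratio: P = ∫_{5/12}^{3/4} u^2·(1 - u)^2 du / ∫_{0}^{1} u^2·(1 - u)^2 du.
An antiderivative of u^2·(1 - u)^2 is u^3·(6·u^2 - 15·u + 10)/30; evaluating from 5/12 to 3/4 gives ≈ 0.0183288, while the full integral is 1/30.
Taking the ratio, P = 0.54986.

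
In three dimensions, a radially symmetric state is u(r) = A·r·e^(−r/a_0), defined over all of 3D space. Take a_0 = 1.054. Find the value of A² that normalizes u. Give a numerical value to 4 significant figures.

A^2 ≈ 0.08157

The normalization condition is ∫|u|² 4πr² dr = 1 from 0 to ∞.
With u = A·r·e^(−r/a_0), the integral evaluates to A²·[3·π·a_0^5].
So A² = (3·π·a_0^5)^(−1).
Substituting a_0 = 1.054 gives A² = 0.081569, so A = 0.28560.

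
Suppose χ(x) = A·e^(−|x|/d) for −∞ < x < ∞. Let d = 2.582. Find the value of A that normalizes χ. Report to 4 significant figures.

A ≈ 0.6223

Normalization requires ∫|χ|² dx = 1, integrated from −∞ to ∞.
Recall ∫₀^∞ x^m e^(−x/β) dx = m!·β^(m+1), carrying out the integral gives A² · d.
Hence A² = 1/[d].
With d = 2.582: A² = 0.38730 and A = 0.62233.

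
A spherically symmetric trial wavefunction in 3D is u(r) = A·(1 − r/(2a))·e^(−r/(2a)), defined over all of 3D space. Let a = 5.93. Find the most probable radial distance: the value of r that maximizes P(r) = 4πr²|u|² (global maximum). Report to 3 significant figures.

Set d/dr [P(r) = 4πr²|u|²] = 0 and solve for r > 0.
Solving yields r = a·(√(5) + 3).
With a = 5.93, the most probable radial distance is 31.05.

r ≈ 31.0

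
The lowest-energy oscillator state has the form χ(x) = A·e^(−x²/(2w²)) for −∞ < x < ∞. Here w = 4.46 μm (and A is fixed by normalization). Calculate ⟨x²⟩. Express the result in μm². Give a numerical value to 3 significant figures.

The expectation value is the |χ|²-weighted average of x^2: ∫ x^2|χ|² dx.
With ∫_{−∞}^{∞} x^(2m) e^(−αx²) dx = (2m−1)!!·√π / (2^m α^(m+1/2)), the ratio of the moment integral to the normalization integral gives ⟨x²⟩ = w^2/2.
With w = 4.46, ⟨x^2⟩ = 9.946.

⟨x^2⟩ ≈ 9.95 μm^2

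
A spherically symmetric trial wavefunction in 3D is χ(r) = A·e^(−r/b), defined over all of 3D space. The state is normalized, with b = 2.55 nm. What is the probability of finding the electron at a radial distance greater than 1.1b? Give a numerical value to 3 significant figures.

With dV = 4πr²dr, the probability is ∫|χ|² dV over r > 1.1b.
Normalization gives A² = 1/(π·b^3).
Substituting u = r/b, A², 4π and the length scale all cancel in the ratio: P = ∫_{1.1}^{∞} u^2·e^(-2·u) du / ∫_{0}^{∞} u^2·e^(-2·u) du.
With ∫ u^2·e^(-2·u) du = -(2·u^2 + 2·u + 1)·e^(-2·u)/4 + C, the region integral is 281·e^(-11/5)/200 and the full one is 1/4.
This evaluates to P = 0.6227.

P ≈ 0.623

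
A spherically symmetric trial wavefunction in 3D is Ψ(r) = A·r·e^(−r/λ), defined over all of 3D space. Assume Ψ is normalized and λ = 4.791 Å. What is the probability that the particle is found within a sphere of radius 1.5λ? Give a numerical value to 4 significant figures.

P ≈ 0.1847

P = ∫ |Ψ|² 4πr² dr over r ≤ 1.5λ.
Normalization gives A² = 1/(3·π·λ^5).
Let u = r/λ; then A², 4π and the length scale all cancel, so P = ∫_{0}^{1.5} u^4·e^(-2·u) du ÷ ∫_{0}^{∞} u^4·e^(-2·u) du.
With ∫ u^4·e^(-2·u) du = -(u^4/2 + u^3 + 3·u^2/2 + 3·u/2 + 3/4)·e^(-2·u) + C, the region integral is 3/4 - 393·e^(-3)/32 and the full one is 3/4.
This evaluates to P = 0.18474.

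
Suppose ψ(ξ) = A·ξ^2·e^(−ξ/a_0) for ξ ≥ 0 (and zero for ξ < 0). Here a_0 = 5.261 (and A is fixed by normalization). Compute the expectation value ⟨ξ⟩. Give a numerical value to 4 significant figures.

By definition ⟨ξ⟩ = ∫ ξ |ψ(ξ)|² dξ.
Evaluating both integrals, ⟨ξ⟩ = 5·a_0/2.
With a_0 = 5.261, ⟨ξ⟩ = 13.153.

⟨ξ⟩ ≈ 13.15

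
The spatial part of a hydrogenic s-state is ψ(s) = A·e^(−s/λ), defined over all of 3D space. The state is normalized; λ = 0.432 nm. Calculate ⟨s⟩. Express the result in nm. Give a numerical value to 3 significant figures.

⟨s⟩ = ∫ s |ψ|² 4πs² ds over the full domain.
The ratio of the moment integral to the normalization integral gives ⟨s⟩ = 3·λ/2.
Putting λ = 0.432 gives 0.6480.

⟨s⟩ ≈ 0.648 nm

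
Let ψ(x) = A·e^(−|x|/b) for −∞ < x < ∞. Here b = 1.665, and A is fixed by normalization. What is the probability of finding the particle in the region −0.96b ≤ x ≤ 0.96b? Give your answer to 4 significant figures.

P ≈ 0.8534

The probability is P = ∫ |ψ|² dx over [−0.96b, 0.96b].
With A² fixed by ∫|ψ|² = 1, i.e. A² = (b)^(−1), substitute and integrate.
Both integrals are even about x = 0, so only the x ≥ 0 halves are needed (the factors of 2 cancel). Substituting u = x/b, A² and the length scale cancel in the ratio: P = ∫_{0}^{0.96} e^(-2·u) du / ∫_{0}^{∞} e^(-2·u) du.
With ∫ e^(-2·u) du = -e^(-2·u)/2 + C, the region integral is 1/2 - e^(-48/25)/2 and the full one is 1/2.
The result is P = 0.85339.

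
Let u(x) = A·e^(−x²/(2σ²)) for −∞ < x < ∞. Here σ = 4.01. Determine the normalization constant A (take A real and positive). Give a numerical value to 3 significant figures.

The normalization condition is ∫|u|² dx = 1 from −∞ to ∞.
With ∫_{−∞}^{∞} x^(2m) e^(−αx²) dx = (2m−1)!!·√π / (2^m α^(m+1/2)), with u = A·e^(−x²/(2σ²)), the integral evaluates to A²·[√(π)·σ].
Setting this equal to 1 gives A² = 1/(√(π)·σ).
Substituting σ = 4.01 gives A² = 0.1407, so A = 0.3751.

A ≈ 0.375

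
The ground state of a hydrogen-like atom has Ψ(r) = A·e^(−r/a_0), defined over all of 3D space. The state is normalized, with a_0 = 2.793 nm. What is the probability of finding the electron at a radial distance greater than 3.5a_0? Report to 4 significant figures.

P ≈ 0.02964

P = ∫ |Ψ|² 4πr² dr over r > 3.5a_0.
Normalization gives A² = 1/(π·a_0^3).
In terms of u = r/a_0 (A², 4π and the length scale all cancel between numerator and denominator), P = [∫_{3.5}^{∞} u^2·e^(-2·u) du] / [∫_{0}^{∞} u^2·e^(-2·u) du].
With ∫ u^2·e^(-2·u) du = -(2·u^2 + 2·u + 1)·e^(-2·u)/4 + C, the region integral is 65·e^(-7)/8 and the full one is 1/4.
This evaluates to P = 0.029636.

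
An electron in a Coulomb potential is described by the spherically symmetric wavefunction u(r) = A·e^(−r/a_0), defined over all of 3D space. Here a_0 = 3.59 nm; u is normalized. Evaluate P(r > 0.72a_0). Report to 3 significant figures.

P ≈ 0.824

With dV = 4πr²dr, the probability is ∫|u|² dV over r > 0.72a_0.
The full normalization integral is A²·[π·a_0^3] = 1, fixing A².
Substituting t = r/a_0, A², 4π and the length scale all cancel in the ratio: P = ∫_{0.72}^{∞} t^2·e^(-2·t) dt / ∫_{0}^{∞} t^2·e^(-2·t) dt.
An antiderivative of t^2·e^(-2·t) is -(2·t^2 + 2·t + 1)·e^(-2·t)/4; evaluating from 0.72 to ∞ gives 2173·e^(-36/25)/2500, while the full integral is 1/4.
The region integral divided by the full integral gives P = 0.8238.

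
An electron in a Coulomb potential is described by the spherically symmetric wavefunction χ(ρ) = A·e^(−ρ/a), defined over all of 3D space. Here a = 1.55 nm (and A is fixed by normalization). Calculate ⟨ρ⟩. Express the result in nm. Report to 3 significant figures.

The expectation value is the |χ|²-weighted average of ρ: ∫ ρ|χ|² 4πρ² dρ.
Recall ∫₀^∞ ρ^m e^(−ρ/β) dρ = m!·β^(m+1), the ratio of the moment integral to the normalization integral gives ⟨ρ⟩ = 3·a/2.
Putting a = 1.55 gives 2.325.

⟨ρ⟩ ≈ 2.33 nm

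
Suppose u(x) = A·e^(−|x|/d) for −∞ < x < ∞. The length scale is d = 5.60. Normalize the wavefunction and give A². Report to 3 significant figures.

The normalization condition is ∫|u|² dx = 1 from −∞ to ∞.
Using ∫₀^∞ xⁿ e^(−αx) dx = n!/αⁿ⁺¹, the integral (without the A² prefactor) comes out to d.
Hence A² = 1/[d].
Plugging in d = 5.60 yields A = 0.4226.

A^2 ≈ 0.179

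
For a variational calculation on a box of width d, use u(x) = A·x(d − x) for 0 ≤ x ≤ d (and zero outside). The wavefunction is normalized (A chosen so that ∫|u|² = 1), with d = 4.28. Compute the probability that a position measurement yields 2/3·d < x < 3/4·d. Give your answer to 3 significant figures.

P = ∫_{2/3·d}^{3/4·d} |u(x)|² dx.
With A² fixed by ∫|u|² = 1, i.e. A² = (d^5/30)^(−1), substitute and integrate.
In terms of t = x/d (A² and the length scale cancel between numerator and denominator), P = [∫_{2/3}^{3/4} t^2·(1 - t)^2 dt] / [∫_{0}^{1} t^2·(1 - t)^2 dt].
With ∫ t^2·(1 - t)^2 dt = t^3·(6·t^2 - 15·t + 10)/30 + C, the region integral is ≈ 0.0035454 and the full one is 1/30.
Evaluating gives P = 0.1064.

P ≈ 0.106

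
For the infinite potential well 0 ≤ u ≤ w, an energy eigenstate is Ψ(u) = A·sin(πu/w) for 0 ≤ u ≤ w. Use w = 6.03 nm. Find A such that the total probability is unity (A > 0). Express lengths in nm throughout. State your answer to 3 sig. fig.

A ≈ 0.576 nm^(-1/2)

Normalization requires ∫|Ψ|² du = 1, integrated from 0 to w.
Carrying out the integral gives A² · w/2.
With w = 6.03: A² = 0.3317 and A = 0.5759.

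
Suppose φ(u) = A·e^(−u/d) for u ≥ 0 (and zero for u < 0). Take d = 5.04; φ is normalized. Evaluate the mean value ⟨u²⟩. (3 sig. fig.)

By definition ⟨u²⟩ = ∫ u^2 |φ(u)|² du.
Recall ∫₀^∞ u^m e^(−u/β) du = m!·β^(m+1), the ratio of the moment integral to the normalization integral gives ⟨u²⟩ = d^2/2.
With d = 5.04, ⟨u^2⟩ = 12.70.

⟨u^2⟩ ≈ 12.7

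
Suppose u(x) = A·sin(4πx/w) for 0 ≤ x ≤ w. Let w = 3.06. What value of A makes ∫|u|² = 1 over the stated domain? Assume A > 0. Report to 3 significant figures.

Require ∫ |u|² dx = 1 over the whole domain.
With ∫₀^w sin²(nπx/w) dx = w/2, carrying out the integral gives A² · w/2.
Setting this equal to 1 gives A² = 1/(w/2).
With w = 3.06: A² = 0.6536 and A = 0.8085.

A ≈ 0.808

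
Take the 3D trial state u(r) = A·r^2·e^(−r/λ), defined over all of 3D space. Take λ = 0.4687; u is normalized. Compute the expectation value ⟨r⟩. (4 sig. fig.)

⟨r⟩ ≈ 1.640

The expectation value is the |u|²-weighted average of r: ∫ r|u|² 4πr² dr.
Evaluating both integrals, ⟨r⟩ = 7·λ/2.
With λ = 0.4687, ⟨r⟩ = 1.6405.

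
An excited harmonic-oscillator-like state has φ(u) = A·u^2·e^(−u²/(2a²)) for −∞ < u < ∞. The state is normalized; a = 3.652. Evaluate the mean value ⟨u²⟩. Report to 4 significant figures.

By definition ⟨u²⟩ = ∫ u^2 |φ(u)|² du.
With ∫_{−∞}^{∞} u^(2m) e^(−αu²) du = (2m−1)!!·√π / (2^m α^(m+1/2)), the ratio of the moment integral to the normalization integral gives ⟨u²⟩ = 5·a^2/2.
Putting a = 3.652 gives 33.343.

⟨u^2⟩ ≈ 33.34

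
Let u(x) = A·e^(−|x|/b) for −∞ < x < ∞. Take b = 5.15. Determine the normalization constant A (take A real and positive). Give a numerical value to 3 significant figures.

A ≈ 0.441

The normalization condition is ∫|u|² dx = 1 from −∞ to ∞.
With u = A·e^(−|x|/b), the integral evaluates to A²·[b].
Hence A² = 1/[b].
Plugging in b = 5.15 yields A = 0.4407.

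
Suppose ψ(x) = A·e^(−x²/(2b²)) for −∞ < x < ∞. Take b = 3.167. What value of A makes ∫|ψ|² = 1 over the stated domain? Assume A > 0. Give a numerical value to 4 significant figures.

Normalization requires ∫|ψ|² dx = 1, integrated from −∞ to ∞.
Using the Gaussian integral ∫_{−∞}^{∞} e^(−αx²) dx = √(π/α), with ψ = A·e^(−x²/(2b²)), the integral evaluates to A²·[√(π)·b].
Hence A² = 1/[√(π)·b].
With b = 3.167: A² = 0.17815 and A = 0.42207.

A ≈ 0.4221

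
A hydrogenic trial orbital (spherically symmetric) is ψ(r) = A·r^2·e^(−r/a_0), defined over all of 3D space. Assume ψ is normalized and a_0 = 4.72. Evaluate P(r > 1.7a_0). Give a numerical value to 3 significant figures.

P ≈ 0.942

P = ∫ |ψ|² 4πr² dr over r > 1.7a_0.
A² is fixed by ∫₀^∞ 4πr²|ψ|² dr = 1, i.e. A² = (45·π·a_0^7/2)^(−1).
In terms of u = r/a_0 (A², 4π and the length scale all cancel between numerator and denominator), P = [∫_{1.7}^{∞} u^6·e^(-2·u) du] / [∫_{0}^{∞} u^6·e^(-2·u) du].
Using ∫ u^6·e^(-2·u) du = -(4·u^6 + 12·u^5 + 30·u^4 + 60·u^3 + 90·u^2 + 90·u + 45)·e^(-2·u)/8, the numerator is ≈ 5.2996 and the denominator is 45/8.
Taking the ratio yields P = 0.9421.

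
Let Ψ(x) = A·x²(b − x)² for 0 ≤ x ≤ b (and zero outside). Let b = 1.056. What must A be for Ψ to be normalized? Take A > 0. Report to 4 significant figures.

A ≈ 19.64

We need A² ∫|f|² dx = 1, taking the integral from 0 to b.
∫|Ψ|² dx = A²·(b^9/630).
Setting this equal to 1 gives A² = 1/(b^9/630).
Substituting b = 1.056 gives A² = 385.80, so A = 19.642.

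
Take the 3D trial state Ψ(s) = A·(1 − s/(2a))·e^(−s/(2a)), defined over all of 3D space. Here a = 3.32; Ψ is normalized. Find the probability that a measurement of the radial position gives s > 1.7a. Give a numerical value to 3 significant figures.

Integrate the radial probability density 4πs²|Ψ|² over s > 1.7a.
Normalization gives A² = 1/(8·π·a^3).
Let u = s/a; then A², 4π and the length scale all cancel, so P = ∫_{1.7}^{∞} u^2·(1 - u/2)^2·e^(-u) du ÷ ∫_{0}^{∞} u^2·(1 - u/2)^2·e^(-u) du.
With ∫ u^2·(1 - u/2)^2·e^(-u) du = -(u^4/4 + u^2 + 2·u + 2)·e^(-u) + C, the region integral is ≈ 1.8959 and the full one is 2.
Taking the ratio yields P = 0.9479.

P ≈ 0.948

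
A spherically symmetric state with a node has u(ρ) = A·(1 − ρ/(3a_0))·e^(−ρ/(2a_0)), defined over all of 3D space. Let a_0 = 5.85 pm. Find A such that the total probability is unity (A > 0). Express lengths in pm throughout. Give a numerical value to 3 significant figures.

A ≈ 0.0244 pm^(-3/2)

We need A² ∫|f|² 4πρ² dρ = 1, taking the integral from 0 to ∞.
(Spherical symmetry: dV = 4πρ² dρ.)
Carrying out the integral gives A² · 8·π·a_0^3/3.
Plugging in a_0 = 5.85 yields A = 0.02442.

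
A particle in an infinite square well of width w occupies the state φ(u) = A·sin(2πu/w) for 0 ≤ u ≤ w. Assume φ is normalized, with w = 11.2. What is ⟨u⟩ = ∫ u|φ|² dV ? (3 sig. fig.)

⟨u⟩ = ∫ u |φ|² du over the full domain.
Evaluating both integrals, ⟨u⟩ = w/2.
Putting w = 11.2 gives 5.600.

⟨u⟩ ≈ 5.60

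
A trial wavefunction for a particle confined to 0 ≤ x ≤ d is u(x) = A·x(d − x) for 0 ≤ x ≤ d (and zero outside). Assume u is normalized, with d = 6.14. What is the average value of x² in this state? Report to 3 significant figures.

The expectation value is the |u|²-weighted average of x^2: ∫ x^2|u|² dx.
The ratio of the moment integral to the normalization integral gives ⟨x²⟩ = 2·d^2/7.
Putting d = 6.14 gives 10.77.

⟨x^2⟩ ≈ 10.8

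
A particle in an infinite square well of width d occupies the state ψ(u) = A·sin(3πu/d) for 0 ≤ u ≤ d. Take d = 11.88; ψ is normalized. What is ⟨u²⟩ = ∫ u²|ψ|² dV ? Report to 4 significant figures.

⟨u^2⟩ ≈ 46.25

The expectation value is the |ψ|²-weighted average of u^2: ∫ u^2|ψ|² du.
Using sin²θ = (1 − cos 2θ)/2, evaluating both integrals, ⟨u²⟩ = -d^2/(18·π^2) + d^2/3.
With d = 11.88, ⟨u^2⟩ = 46.250.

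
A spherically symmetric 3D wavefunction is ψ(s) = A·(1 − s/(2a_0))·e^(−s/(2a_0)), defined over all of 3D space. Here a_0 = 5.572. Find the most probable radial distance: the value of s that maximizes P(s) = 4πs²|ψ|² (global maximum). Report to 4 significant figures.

Differentiate P(s) = 4πs²|ψ|² with respect to s and set to zero.
This gives s = a_0·(√(5) + 3).
With a_0 = 5.572, the most probable radial distance is 29.175.

s ≈ 29.18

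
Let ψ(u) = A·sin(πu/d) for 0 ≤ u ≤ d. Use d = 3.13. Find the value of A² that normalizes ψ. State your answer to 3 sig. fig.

A^2 ≈ 0.639

Normalization requires ∫|ψ|² du = 1, integrated from 0 to d.
With ψ = A·sin(πu/d), the integral evaluates to A²·[d/2].
So A² = (d/2)^(−1).
Plugging in d = 3.13 yields A = 0.7994.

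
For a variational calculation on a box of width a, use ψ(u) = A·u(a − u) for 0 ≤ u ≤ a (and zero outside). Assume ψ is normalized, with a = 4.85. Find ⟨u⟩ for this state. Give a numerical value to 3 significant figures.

By definition ⟨u⟩ = ∫ u |ψ(u)|² du.
Expanding the polynomial and integrating term by term, the ratio of the moment integral to the normalization integral gives ⟨u⟩ = a/2.
Putting a = 4.85 gives 2.425.

⟨u⟩ ≈ 2.43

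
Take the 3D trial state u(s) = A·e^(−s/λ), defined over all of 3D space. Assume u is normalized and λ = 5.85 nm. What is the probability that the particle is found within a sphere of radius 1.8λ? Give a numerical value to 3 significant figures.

P ≈ 0.697

Integrate the radial probability density 4πs²|u|² over s ≤ 1.8λ.
A² is fixed by ∫₀^∞ 4πs²|u|² ds = 1, i.e. A² = (π·λ^3)^(−1).
Substituting t = s/λ, A², 4π and the length scale all cancel in the ratio: P = ∫_{0}^{1.8} t^2·e^(-2·t) dt / ∫_{0}^{∞} t^2·e^(-2·t) dt.
With ∫ t^2·e^(-2·t) dt = -(2·t^2 + 2·t + 1)·e^(-2·t)/4 + C, the region integral is 1/4 - 277·e^(-18/5)/100 and the full one is 1/4.
This evaluates to P = 0.6973.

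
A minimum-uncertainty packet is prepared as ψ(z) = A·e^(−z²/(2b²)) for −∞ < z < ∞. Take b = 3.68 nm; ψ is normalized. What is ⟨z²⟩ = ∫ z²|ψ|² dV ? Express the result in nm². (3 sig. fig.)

⟨z^2⟩ ≈ 6.77 nm^2

The expectation value is the |ψ|²-weighted average of z^2: ∫ z^2|ψ|² dz.
Using the Gaussian integral ∫_{−∞}^{∞} e^(−αz²) dz = √(π/α), evaluating both integrals, ⟨z²⟩ = b^2/2.
Putting b = 3.68 gives 6.771.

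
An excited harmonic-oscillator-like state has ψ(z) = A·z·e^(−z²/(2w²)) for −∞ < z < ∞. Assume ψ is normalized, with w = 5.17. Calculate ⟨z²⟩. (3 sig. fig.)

By definition ⟨z²⟩ = ∫ z^2 |ψ(z)|² dz.
The ratio of the moment integral to the normalization integral gives ⟨z²⟩ = 3·w^2/2.
With w = 5.17, ⟨z^2⟩ = 40.09.

⟨z^2⟩ ≈ 40.1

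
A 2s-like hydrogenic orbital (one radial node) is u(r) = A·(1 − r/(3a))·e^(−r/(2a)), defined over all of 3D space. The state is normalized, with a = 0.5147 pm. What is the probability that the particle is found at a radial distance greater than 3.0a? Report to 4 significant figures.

P ≈ 0.6472

P = ∫ |u|² 4πr² dr over r > 3.0a.
The full normalization integral is A²·[8·π·a^3/3] = 1, fixing A².
Let t = r/a; then A², 4π and the length scale all cancel, so P = ∫_{3.0}^{∞} t^2·(1 - t/3)^2·e^(-t) dt ÷ ∫_{0}^{∞} t^2·(1 - t/3)^2·e^(-t) dt.
With ∫ t^2·(1 - t/3)^2·e^(-t) dt = (-t^4 + 2·t^3 - 3·t^2 - 6·t - 6)·e^(-t)/9 + C, the region integral is 26·e^(-3)/3 and the full one is 2/3.
This evaluates to P = 0.64723.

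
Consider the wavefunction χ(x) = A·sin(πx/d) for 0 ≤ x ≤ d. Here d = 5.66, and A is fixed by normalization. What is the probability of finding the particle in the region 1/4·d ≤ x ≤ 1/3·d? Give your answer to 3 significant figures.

P = ∫_{1/4·d}^{1/3·d} |χ(x)|² dx.
The normalization integral ∫|χ|²dx over the whole domain equals d/2·A², and A² cancels in the ratio.
In terms of u = x/d (A² and the length scale cancel between numerator and denominator), P = [∫_{1/4}^{1/3} sin(π·u)^2 du] / [∫_{0}^{1} sin(π·u)^2 du].
An antiderivative of sin(π·u)^2 is u/2 - sin(2·π·u)/(4·π); evaluating from 1/4 to 1/3 gives -√(3)/(8·π) + 1/24 + 1/(4·π), while the full integral is 1/2.
Evaluating gives P = (-3·√(3) + π + 6)/(12·π).

P ≈ 0.105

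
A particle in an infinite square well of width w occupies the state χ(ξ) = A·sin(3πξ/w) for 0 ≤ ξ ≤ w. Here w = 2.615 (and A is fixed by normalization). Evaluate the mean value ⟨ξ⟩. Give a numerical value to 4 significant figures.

⟨ξ⟩ ≈ 1.308

⟨ξ⟩ = ∫ ξ |χ|² dξ over the full domain.
Using sin²θ = (1 − cos 2θ)/2, the ratio of the moment integral to the normalization integral gives ⟨ξ⟩ = w/2.
With w = 2.615, ⟨ξ⟩ = 1.3075.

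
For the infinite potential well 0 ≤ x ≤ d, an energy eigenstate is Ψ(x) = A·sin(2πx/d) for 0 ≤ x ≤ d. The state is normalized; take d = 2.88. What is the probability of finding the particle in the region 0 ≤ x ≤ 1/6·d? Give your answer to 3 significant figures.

|Ψ|² is the probability density, so P = ∫_{0}^{1/6·d} |Ψ|² dx.
The normalization integral ∫|Ψ|²dx over the whole domain equals d/2·A², and A² cancels in the ratio.
Substituting u = x/d, A² and the length scale cancel in the ratio: P = ∫_{0}^{1/6} sin(2·π·u)^2 du / ∫_{0}^{1} sin(2·π·u)^2 du.
An antiderivative of sin(2·π·u)^2 is u/2 - sin(4·π·u)/(8·π); evaluating from 0 to 1/6 gives -√(3)/(16·π) + 1/12, while the full integral is 1/2.
Taking the ratio, P = (-√(3)/8 + π/6)/π.

P ≈ 0.0978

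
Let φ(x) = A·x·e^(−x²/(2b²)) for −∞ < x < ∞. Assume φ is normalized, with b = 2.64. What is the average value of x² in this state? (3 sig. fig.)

⟨x^2⟩ ≈ 10.5

The expectation value is the |φ|²-weighted average of x^2: ∫ x^2|φ|² dx.
With ∫_{−∞}^{∞} x^(2m) e^(−αx²) dx = (2m−1)!!·√π / (2^m α^(m+1/2)), evaluating both integrals, ⟨x²⟩ = 3·b^2/2.
With b = 2.64, ⟨x^2⟩ = 10.45.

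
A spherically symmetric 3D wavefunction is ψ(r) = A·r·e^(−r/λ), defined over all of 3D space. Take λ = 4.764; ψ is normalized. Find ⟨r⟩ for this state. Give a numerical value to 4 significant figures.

By definition ⟨r⟩ = ∫ r |ψ(r)|² 4πr² dr.
With ∫₀^∞ r^5 e^(−αr) dr = 5!/α^6, the ratio of the moment integral to the normalization integral gives ⟨r⟩ = 5·λ/2.
Putting λ = 4.764 gives 11.910.

⟨r⟩ ≈ 11.91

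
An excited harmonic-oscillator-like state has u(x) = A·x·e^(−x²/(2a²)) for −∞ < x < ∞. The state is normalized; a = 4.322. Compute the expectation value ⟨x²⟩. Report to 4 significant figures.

⟨x^2⟩ ≈ 28.02

The expectation value is the |u|²-weighted average of x^2: ∫ x^2|u|² dx.
The ratio of the moment integral to the normalization integral gives ⟨x²⟩ = 3·a^2/2.
Putting a = 4.322 gives 28.020.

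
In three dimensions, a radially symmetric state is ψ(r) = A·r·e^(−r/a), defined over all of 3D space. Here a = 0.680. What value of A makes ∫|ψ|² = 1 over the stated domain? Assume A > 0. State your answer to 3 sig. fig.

A ≈ 0.854

We need A² ∫|f|² 4πr² dr = 1, taking the integral from 0 to ∞.
The integral (without the A² prefactor) comes out to 3·π·a^5.
So A² = (3·π·a^5)^(−1).
Plugging in a = 0.680 yields A = 0.8543.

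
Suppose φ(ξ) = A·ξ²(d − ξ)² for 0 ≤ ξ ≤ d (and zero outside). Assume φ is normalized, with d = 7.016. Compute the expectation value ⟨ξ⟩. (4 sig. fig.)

⟨ξ⟩ ≈ 3.508

The expectation value is the |φ|²-weighted average of ξ: ∫ ξ|φ|² dξ.
Expanding the polynomial and integrating term by term, the ratio of the moment integral to the normalization integral gives ⟨ξ⟩ = d/2.
Putting d = 7.016 gives 3.5080.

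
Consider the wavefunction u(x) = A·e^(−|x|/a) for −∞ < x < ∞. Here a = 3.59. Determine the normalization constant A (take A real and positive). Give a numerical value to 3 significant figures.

A ≈ 0.528

Require ∫ |u|² dx = 1 over the whole domain.
Using ∫₀^∞ xⁿ e^(−αx) dx = n!/αⁿ⁺¹, the integral (without the A² prefactor) comes out to a.
So A² = (a)^(−1).
With a = 3.59: A² = 0.2786 and A = 0.5278.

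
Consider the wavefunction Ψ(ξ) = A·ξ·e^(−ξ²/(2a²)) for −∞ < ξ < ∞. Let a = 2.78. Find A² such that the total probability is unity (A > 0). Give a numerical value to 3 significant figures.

A^2 ≈ 0.0525

Normalization requires ∫|Ψ|² dξ = 1, integrated from −∞ to ∞.
Differentiating ∫e^(−αξ²) dξ = √(π/α) under α to get the higher moments, carrying out the integral gives A² · √(π)·a^3/2.
With a = 2.78: A² = 0.05252 and A = 0.2292.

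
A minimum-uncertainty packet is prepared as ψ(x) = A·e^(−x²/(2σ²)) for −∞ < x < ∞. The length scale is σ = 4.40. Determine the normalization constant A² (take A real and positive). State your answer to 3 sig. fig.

Require ∫ |ψ|² dx = 1 over the whole domain.
∫|ψ|² dx = A²·(√(π)·σ).
Hence A² = 1/[√(π)·σ].
Substituting σ = 4.40 gives A² = 0.1282, so A = 0.3581.

A^2 ≈ 0.128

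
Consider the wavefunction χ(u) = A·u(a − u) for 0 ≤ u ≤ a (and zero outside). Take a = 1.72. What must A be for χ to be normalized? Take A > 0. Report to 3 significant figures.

A ≈ 1.41

Require ∫ |χ|² du = 1 over the whole domain.
Carrying out the integral gives A² · a^5/30.
Setting this equal to 1 gives A² = 1/(a^5/30).
Plugging in a = 1.72 yields A = 1.412.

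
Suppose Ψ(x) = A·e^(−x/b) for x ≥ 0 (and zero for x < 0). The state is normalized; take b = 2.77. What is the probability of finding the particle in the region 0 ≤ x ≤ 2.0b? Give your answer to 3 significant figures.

The probability is P = ∫ |Ψ|² dx over [0, 2.0b].
The normalization integral ∫|Ψ|²dx over the whole domain equals b/2·A², and A² cancels in the ratio.
Substituting u = x/b, A² and the length scale cancel in the ratio: P = ∫_{0}^{2.0} e^(-2·u) du / ∫_{0}^{∞} e^(-2·u) du.
With ∫ e^(-2·u) du = -e^(-2·u)/2 + C, the region integral is 1/2 - e^(-4)/2 and the full one is 1/2.
Evaluating gives P = 0.9817.

P ≈ 0.982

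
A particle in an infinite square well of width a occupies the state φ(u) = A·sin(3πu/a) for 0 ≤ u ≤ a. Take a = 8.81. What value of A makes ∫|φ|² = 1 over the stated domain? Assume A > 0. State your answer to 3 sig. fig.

A ≈ 0.476

Require ∫ |φ|² du = 1 over the whole domain.
Using sin²θ = (1 − cos 2θ)/2, carrying out the integral gives A² · a/2.
With a = 8.81: A² = 0.2270 and A = 0.4765.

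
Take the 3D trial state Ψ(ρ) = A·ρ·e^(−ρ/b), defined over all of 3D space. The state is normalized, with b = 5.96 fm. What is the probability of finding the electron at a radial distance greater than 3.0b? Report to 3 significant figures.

P = ∫ |Ψ|² 4πρ² dρ over ρ > 3.0b.
A² is fixed by ∫₀^∞ 4πρ²|Ψ|² dρ = 1, i.e. A² = (3·π·b^5)^(−1).
Substituting u = ρ/b, A², 4π and the length scale all cancel in the ratio: P = ∫_{3.0}^{∞} u^4·e^(-2·u) du / ∫_{0}^{∞} u^4·e^(-2·u) du.
With ∫ u^4·e^(-2·u) du = -(u^4/2 + u^3 + 3·u^2/2 + 3·u/2 + 3/4)·e^(-2·u) + C, the region integral is 345·e^(-6)/4 and the full one is 3/4.
Taking the ratio yields P = 0.2851.

P ≈ 0.285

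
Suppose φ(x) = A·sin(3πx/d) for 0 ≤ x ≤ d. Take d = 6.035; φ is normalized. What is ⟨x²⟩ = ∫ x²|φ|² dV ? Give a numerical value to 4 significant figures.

The expectation value is the |φ|²-weighted average of x^2: ∫ x^2|φ|² dx.
The ratio of the moment integral to the normalization integral gives ⟨x²⟩ = -d^2/(18·π^2) + d^2/3.
Putting d = 6.035 gives 11.935.

⟨x^2⟩ ≈ 11.94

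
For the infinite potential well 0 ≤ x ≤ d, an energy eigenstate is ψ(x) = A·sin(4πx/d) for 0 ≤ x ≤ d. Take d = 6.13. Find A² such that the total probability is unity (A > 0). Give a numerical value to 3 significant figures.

Require ∫ |ψ|² dx = 1 over the whole domain.
With ψ = A·sin(4πx/d), the integral evaluates to A²·[d/2].
Setting this equal to 1 gives A² = 1/(d/2).
Plugging in d = 6.13 yields A = 0.5712.

A^2 ≈ 0.326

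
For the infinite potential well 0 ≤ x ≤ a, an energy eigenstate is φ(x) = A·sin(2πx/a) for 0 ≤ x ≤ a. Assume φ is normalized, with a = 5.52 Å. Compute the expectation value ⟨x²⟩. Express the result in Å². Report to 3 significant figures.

The expectation value is the |φ|²-weighted average of x^2: ∫ x^2|φ|² dx.
With ∫₀^a sin²(nπx/a) dx = a/2, since the A² factors cancel between numerator and denominator, ⟨x²⟩ = -a^2/(8·π^2) + a^2/3.
With a = 5.52, ⟨x^2⟩ = 9.771.

⟨x^2⟩ ≈ 9.77 Å^2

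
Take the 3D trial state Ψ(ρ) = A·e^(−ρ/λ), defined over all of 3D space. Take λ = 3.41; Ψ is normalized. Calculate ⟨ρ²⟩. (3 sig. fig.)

By definition ⟨ρ²⟩ = ∫ ρ^2 |Ψ(ρ)|² 4πρ² dρ.
With ∫₀^∞ ρ^4 e^(−αρ) dρ = 4!/α^5, the ratio of the moment integral to the normalization integral gives ⟨ρ²⟩ = 3·λ^2.
Putting λ = 3.41 gives 34.88.

⟨ρ^2⟩ ≈ 34.9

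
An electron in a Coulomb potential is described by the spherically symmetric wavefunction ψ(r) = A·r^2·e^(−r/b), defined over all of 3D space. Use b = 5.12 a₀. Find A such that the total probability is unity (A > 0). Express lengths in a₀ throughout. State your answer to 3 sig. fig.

We need A² ∫|f|² 4πr² dr = 1, taking the integral from 0 to ∞.
In 3D with spherical symmetry the volume element is 4πr² dr.
With ψ = A·r^2·e^(−r/b), the integral evaluates to A²·[45·π·b^7/2].
So A² = (45·π·b^7/2)^(−1).
With b = 5.12: A² = 1.534E-7 and A = 0.0003916.

A ≈ 0.000392 a₀^(-7/2)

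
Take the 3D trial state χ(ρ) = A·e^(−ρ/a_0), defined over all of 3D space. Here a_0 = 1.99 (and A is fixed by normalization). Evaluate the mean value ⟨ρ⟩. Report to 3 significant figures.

⟨ρ⟩ ≈ 2.99

By definition ⟨ρ⟩ = ∫ ρ |χ(ρ)|² 4πρ² dρ.
Recall ∫₀^∞ ρ^m e^(−ρ/β) dρ = m!·β^(m+1), evaluating both integrals, ⟨ρ⟩ = 3·a_0/2.
With a_0 = 1.99, ⟨ρ⟩ = 2.985.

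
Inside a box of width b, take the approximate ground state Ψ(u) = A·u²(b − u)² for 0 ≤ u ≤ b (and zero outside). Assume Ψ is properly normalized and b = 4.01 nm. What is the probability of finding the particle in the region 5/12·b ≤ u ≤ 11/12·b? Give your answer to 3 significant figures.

P ≈ 0.697

The probability is P = ∫ |Ψ|² du over [5/12·b, 11/12·b].
The normalization integral ∫|Ψ|²du over the whole domain equals b^9/630·A², and A² cancels in the ratio.
In terms of t = u/b (A² and the length scale cancel between numerator and denominator), P = [∫_{5/12}^{11/12} t^4·(1 - t)^4 dt] / [∫_{0}^{1} t^4·(1 - t)^4 dt].
Using ∫ t^4·(1 - t)^4 dt = t^5·(70·t^4 - 315·t^3 + 540·t^2 - 420·t + 126)/630, the numerator is ≈ 0.0011068 and the denominator is 1/630.
Evaluating gives P = 0.6973.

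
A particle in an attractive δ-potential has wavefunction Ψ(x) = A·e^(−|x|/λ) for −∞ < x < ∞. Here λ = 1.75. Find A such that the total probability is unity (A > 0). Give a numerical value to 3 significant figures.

The normalization condition is ∫|Ψ|² dx = 1 from −∞ to ∞.
With Ψ = A·e^(−|x|/λ), the integral evaluates to A²·[λ].
With λ = 1.75: A² = 0.5714 and A = 0.7559.

A ≈ 0.756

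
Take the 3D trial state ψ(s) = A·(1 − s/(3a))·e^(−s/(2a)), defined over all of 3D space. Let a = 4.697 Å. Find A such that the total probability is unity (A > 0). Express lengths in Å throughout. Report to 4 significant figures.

Require ∫ |ψ|² 4πs² ds = 1 over the whole domain.
The angular integral contributes 4π, leaving ∫₀^∞ s²|ψ|² ds.
Recall ∫₀^∞ s^m e^(−s/β) ds = m!·β^(m+1), with ψ = A·(1 − s/(3a))·e^(−s/(2a)), the integral evaluates to A²·[8·π·a^3/3].
With a = 4.697: A² = 0.0011519 and A = 0.033940.

A ≈ 0.03394 Å^(-3/2)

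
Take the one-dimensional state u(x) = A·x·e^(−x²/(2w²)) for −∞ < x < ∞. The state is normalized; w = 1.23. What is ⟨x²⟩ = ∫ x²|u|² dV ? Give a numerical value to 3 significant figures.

The expectation value is the |u|²-weighted average of x^2: ∫ x^2|u|² dx.
Differentiating ∫e^(−αx²) dx = √(π/α) under α to get the higher moments, since the A² factors cancel between numerator and denominator, ⟨x²⟩ = 3·w^2/2.
Putting w = 1.23 gives 2.269.

⟨x^2⟩ ≈ 2.27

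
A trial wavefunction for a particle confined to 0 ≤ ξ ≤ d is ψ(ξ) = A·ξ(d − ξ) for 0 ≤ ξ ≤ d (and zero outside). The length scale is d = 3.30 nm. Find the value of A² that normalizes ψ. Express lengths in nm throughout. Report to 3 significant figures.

Normalization requires ∫|ψ|² dξ = 1, integrated from 0 to d.
With ψ = A·ξ(d − ξ), the integral evaluates to A²·[d^5/30].
Setting this equal to 1 gives A² = 1/(d^5/30).
With d = 3.30: A² = 0.07666 and A = 0.2769.

A^2 ≈ 0.0767 nm^(-5)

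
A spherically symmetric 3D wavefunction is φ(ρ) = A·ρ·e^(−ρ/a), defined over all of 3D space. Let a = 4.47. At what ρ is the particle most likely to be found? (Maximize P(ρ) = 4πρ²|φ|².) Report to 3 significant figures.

The maximum of P(ρ) = 4πρ²|φ|² occurs where its derivative vanishes.
This gives ρ = 2·a.
With a = 4.47, the most probable radial distance is 8.940.

ρ ≈ 8.94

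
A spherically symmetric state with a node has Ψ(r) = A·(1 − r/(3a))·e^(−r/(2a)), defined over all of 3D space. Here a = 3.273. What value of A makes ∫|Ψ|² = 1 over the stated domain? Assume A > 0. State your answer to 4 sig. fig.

A ≈ 0.05835

Normalization requires ∫|Ψ|² 4πr² dr = 1, integrated from 0 to ∞.
The angular integral contributes 4π, leaving ∫₀^∞ r²|Ψ|² dr.
The integral (without the A² prefactor) comes out to 8·π·a^3/3.
Setting this equal to 1 gives A² = 1/(8·π·a^3/3).
With a = 3.273: A² = 0.0034044 and A = 0.058347.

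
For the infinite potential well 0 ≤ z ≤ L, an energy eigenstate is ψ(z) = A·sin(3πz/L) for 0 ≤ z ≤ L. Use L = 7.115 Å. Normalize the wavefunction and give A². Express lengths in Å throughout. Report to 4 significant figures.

A^2 ≈ 0.2811 Å^(-1)

We need A² ∫|f|² dz = 1, taking the integral from 0 to L.
With ψ = A·sin(3πz/L), the integral evaluates to A²·[L/2].
Hence A² = 1/[L/2].
Substituting L = 7.115 gives A² = 0.28110, so A = 0.53019.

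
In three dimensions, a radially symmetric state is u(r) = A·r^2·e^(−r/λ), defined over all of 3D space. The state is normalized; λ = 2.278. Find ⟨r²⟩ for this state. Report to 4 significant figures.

By definition ⟨r²⟩ = ∫ r^2 |u(r)|² 4πr² dr.
The ratio of the moment integral to the normalization integral gives ⟨r²⟩ = 14·λ^2.
Putting λ = 2.278 gives 72.650.

⟨r^2⟩ ≈ 72.65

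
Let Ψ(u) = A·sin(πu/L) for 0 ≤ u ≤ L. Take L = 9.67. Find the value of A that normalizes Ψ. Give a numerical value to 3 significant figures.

A ≈ 0.455

Require ∫ |Ψ|² du = 1 over the whole domain.
With Ψ = A·sin(πu/L), the integral evaluates to A²·[L/2].
So A² = (L/2)^(−1).
Substituting L = 9.67 gives A² = 0.2068, so A = 0.4548.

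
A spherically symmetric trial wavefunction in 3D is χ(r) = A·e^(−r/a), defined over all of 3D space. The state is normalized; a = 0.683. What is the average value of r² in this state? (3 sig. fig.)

⟨r^2⟩ ≈ 1.40

The expectation value is the |χ|²-weighted average of r^2: ∫ r^2|χ|² 4πr² dr.
Evaluating both integrals, ⟨r²⟩ = 3·a^2.
With a = 0.683, ⟨r^2⟩ = 1.399.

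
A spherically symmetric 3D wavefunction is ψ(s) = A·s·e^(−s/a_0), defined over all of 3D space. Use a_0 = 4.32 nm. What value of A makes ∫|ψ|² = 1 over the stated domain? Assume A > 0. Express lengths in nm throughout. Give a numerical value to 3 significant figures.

A ≈ 0.00840 nm^(-5/2)

The normalization condition is ∫|ψ|² 4πs² ds = 1 from 0 to ∞.
The angular integral contributes 4π, leaving ∫₀^∞ s²|ψ|² ds.
Recall ∫₀^∞ s^m e^(−s/β) ds = m!·β^(m+1), ∫|ψ|² 4πs² ds = A²·(3·π·a_0^5).
Setting this equal to 1 gives A² = 1/(3·π·a_0^5).
With a_0 = 4.32: A² = 0.00007052 and A = 0.008398.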